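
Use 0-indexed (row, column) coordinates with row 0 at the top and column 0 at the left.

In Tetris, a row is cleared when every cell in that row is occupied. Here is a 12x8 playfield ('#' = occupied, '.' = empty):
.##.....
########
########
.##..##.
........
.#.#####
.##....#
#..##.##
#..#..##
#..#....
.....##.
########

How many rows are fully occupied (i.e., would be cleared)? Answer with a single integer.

Answer: 3

Derivation:
Check each row:
  row 0: 6 empty cells -> not full
  row 1: 0 empty cells -> FULL (clear)
  row 2: 0 empty cells -> FULL (clear)
  row 3: 4 empty cells -> not full
  row 4: 8 empty cells -> not full
  row 5: 2 empty cells -> not full
  row 6: 5 empty cells -> not full
  row 7: 3 empty cells -> not full
  row 8: 4 empty cells -> not full
  row 9: 6 empty cells -> not full
  row 10: 6 empty cells -> not full
  row 11: 0 empty cells -> FULL (clear)
Total rows cleared: 3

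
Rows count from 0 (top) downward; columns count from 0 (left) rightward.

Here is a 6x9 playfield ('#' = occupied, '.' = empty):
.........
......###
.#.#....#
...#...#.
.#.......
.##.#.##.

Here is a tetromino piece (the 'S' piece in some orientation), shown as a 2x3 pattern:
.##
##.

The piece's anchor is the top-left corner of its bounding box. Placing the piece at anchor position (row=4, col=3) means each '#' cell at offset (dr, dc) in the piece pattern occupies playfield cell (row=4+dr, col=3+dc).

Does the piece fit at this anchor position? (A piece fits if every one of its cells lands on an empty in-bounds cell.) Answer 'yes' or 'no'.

Check each piece cell at anchor (4, 3):
  offset (0,1) -> (4,4): empty -> OK
  offset (0,2) -> (4,5): empty -> OK
  offset (1,0) -> (5,3): empty -> OK
  offset (1,1) -> (5,4): occupied ('#') -> FAIL
All cells valid: no

Answer: no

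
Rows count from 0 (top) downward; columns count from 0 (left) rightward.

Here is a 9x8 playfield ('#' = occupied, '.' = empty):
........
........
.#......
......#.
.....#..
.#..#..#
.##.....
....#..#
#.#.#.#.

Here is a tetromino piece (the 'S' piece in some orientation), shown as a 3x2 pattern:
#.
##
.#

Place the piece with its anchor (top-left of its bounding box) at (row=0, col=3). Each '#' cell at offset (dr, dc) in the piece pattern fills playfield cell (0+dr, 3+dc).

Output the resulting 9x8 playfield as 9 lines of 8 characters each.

Fill (0+0,3+0) = (0,3)
Fill (0+1,3+0) = (1,3)
Fill (0+1,3+1) = (1,4)
Fill (0+2,3+1) = (2,4)

Answer: ...#....
...##...
.#..#...
......#.
.....#..
.#..#..#
.##.....
....#..#
#.#.#.#.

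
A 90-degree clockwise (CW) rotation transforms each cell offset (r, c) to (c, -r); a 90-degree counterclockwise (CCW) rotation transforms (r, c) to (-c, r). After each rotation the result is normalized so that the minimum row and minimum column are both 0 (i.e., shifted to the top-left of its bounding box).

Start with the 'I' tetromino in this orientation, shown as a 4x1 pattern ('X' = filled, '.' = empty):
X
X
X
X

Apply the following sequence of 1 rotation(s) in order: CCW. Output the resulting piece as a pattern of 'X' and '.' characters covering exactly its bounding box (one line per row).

Start:
X
X
X
X
After rotation 1 (CCW):
XXXX

Answer: XXXX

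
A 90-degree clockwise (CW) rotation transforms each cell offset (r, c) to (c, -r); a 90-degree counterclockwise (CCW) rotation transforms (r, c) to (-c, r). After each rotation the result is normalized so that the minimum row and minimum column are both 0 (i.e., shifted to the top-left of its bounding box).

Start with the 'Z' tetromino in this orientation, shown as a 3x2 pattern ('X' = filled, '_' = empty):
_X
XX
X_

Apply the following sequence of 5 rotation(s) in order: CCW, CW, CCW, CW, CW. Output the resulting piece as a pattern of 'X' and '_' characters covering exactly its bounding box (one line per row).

Answer: XX_
_XX

Derivation:
Start:
_X
XX
X_
After rotation 1 (CCW):
XX_
_XX
After rotation 2 (CW):
_X
XX
X_
After rotation 3 (CCW):
XX_
_XX
After rotation 4 (CW):
_X
XX
X_
After rotation 5 (CW):
XX_
_XX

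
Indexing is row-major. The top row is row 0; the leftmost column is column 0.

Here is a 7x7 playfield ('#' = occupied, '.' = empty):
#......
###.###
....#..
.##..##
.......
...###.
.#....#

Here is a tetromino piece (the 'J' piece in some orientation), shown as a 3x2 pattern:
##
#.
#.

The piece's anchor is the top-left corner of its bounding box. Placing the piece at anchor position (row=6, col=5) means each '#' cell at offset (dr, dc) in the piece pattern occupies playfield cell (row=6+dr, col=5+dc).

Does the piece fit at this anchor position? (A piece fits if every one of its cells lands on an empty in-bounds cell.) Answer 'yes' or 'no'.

Answer: no

Derivation:
Check each piece cell at anchor (6, 5):
  offset (0,0) -> (6,5): empty -> OK
  offset (0,1) -> (6,6): occupied ('#') -> FAIL
  offset (1,0) -> (7,5): out of bounds -> FAIL
  offset (2,0) -> (8,5): out of bounds -> FAIL
All cells valid: no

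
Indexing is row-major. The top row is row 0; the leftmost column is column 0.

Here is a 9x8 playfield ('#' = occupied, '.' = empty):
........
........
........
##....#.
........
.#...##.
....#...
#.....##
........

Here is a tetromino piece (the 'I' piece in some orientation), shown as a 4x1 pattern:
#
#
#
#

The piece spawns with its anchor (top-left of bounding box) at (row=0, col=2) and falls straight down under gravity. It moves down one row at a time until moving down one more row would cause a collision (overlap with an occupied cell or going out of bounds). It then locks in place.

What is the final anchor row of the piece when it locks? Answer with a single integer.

Spawn at (row=0, col=2). Try each row:
  row 0: fits
  row 1: fits
  row 2: fits
  row 3: fits
  row 4: fits
  row 5: fits
  row 6: blocked -> lock at row 5

Answer: 5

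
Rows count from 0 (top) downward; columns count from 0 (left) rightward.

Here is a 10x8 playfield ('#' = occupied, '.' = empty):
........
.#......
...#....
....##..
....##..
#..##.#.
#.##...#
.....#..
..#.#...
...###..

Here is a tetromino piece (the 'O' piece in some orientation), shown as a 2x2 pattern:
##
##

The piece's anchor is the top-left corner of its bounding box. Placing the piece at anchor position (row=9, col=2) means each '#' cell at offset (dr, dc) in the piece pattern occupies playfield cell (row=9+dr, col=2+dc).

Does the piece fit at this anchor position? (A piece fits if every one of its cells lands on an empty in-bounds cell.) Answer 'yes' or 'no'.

Answer: no

Derivation:
Check each piece cell at anchor (9, 2):
  offset (0,0) -> (9,2): empty -> OK
  offset (0,1) -> (9,3): occupied ('#') -> FAIL
  offset (1,0) -> (10,2): out of bounds -> FAIL
  offset (1,1) -> (10,3): out of bounds -> FAIL
All cells valid: no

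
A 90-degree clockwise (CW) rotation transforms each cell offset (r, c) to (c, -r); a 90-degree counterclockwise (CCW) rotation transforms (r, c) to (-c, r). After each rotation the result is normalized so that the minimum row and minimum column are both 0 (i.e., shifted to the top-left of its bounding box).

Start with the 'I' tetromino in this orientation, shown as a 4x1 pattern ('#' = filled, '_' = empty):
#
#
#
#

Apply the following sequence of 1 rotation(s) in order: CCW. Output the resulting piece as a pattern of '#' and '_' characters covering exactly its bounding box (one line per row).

Start:
#
#
#
#
After rotation 1 (CCW):
####

Answer: ####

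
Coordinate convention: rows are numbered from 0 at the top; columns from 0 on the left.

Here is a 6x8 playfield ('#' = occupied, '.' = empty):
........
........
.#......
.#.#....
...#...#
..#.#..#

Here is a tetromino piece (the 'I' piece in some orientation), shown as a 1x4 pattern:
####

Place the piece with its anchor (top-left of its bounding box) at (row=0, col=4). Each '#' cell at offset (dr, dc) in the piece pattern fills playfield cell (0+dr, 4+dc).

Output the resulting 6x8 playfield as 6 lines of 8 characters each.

Fill (0+0,4+0) = (0,4)
Fill (0+0,4+1) = (0,5)
Fill (0+0,4+2) = (0,6)
Fill (0+0,4+3) = (0,7)

Answer: ....####
........
.#......
.#.#....
...#...#
..#.#..#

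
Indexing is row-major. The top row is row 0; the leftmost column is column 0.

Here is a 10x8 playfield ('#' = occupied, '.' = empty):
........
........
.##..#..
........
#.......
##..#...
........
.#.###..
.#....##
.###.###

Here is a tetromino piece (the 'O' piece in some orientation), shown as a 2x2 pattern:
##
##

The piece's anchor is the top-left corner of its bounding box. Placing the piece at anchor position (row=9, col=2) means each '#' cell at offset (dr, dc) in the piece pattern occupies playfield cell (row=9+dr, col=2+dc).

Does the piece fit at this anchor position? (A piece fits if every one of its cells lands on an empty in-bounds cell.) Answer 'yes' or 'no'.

Check each piece cell at anchor (9, 2):
  offset (0,0) -> (9,2): occupied ('#') -> FAIL
  offset (0,1) -> (9,3): occupied ('#') -> FAIL
  offset (1,0) -> (10,2): out of bounds -> FAIL
  offset (1,1) -> (10,3): out of bounds -> FAIL
All cells valid: no

Answer: no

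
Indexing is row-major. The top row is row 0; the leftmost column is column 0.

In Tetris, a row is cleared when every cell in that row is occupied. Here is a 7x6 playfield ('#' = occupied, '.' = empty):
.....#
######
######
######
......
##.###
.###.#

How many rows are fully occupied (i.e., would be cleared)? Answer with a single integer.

Answer: 3

Derivation:
Check each row:
  row 0: 5 empty cells -> not full
  row 1: 0 empty cells -> FULL (clear)
  row 2: 0 empty cells -> FULL (clear)
  row 3: 0 empty cells -> FULL (clear)
  row 4: 6 empty cells -> not full
  row 5: 1 empty cell -> not full
  row 6: 2 empty cells -> not full
Total rows cleared: 3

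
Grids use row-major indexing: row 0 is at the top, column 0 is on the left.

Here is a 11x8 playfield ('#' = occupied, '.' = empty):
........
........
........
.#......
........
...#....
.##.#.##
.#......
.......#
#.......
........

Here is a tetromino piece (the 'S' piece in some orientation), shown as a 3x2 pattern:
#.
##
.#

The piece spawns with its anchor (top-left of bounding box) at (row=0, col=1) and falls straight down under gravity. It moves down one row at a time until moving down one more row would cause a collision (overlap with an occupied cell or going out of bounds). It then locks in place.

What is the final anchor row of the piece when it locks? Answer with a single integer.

Spawn at (row=0, col=1). Try each row:
  row 0: fits
  row 1: fits
  row 2: blocked -> lock at row 1

Answer: 1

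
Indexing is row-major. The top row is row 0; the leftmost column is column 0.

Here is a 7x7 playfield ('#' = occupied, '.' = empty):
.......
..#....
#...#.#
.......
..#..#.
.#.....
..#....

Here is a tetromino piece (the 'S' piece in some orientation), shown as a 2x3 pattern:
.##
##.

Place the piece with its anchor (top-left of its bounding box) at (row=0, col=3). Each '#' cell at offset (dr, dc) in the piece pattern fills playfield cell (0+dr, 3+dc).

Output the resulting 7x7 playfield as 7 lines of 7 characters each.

Answer: ....##.
..###..
#...#.#
.......
..#..#.
.#.....
..#....

Derivation:
Fill (0+0,3+1) = (0,4)
Fill (0+0,3+2) = (0,5)
Fill (0+1,3+0) = (1,3)
Fill (0+1,3+1) = (1,4)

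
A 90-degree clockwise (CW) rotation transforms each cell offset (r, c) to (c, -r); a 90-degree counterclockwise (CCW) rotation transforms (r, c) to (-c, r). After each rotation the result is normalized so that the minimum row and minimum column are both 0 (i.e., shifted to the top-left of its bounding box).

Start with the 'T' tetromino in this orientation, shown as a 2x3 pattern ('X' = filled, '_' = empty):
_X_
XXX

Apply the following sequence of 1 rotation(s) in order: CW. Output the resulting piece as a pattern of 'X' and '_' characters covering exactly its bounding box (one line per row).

Answer: X_
XX
X_

Derivation:
Start:
_X_
XXX
After rotation 1 (CW):
X_
XX
X_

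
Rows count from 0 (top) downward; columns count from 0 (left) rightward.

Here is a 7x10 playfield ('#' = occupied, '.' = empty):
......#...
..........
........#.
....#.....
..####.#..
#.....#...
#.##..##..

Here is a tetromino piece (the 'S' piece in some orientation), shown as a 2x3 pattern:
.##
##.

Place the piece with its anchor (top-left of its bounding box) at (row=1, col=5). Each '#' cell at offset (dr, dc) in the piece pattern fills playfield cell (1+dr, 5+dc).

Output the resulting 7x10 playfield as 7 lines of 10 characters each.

Fill (1+0,5+1) = (1,6)
Fill (1+0,5+2) = (1,7)
Fill (1+1,5+0) = (2,5)
Fill (1+1,5+1) = (2,6)

Answer: ......#...
......##..
.....##.#.
....#.....
..####.#..
#.....#...
#.##..##..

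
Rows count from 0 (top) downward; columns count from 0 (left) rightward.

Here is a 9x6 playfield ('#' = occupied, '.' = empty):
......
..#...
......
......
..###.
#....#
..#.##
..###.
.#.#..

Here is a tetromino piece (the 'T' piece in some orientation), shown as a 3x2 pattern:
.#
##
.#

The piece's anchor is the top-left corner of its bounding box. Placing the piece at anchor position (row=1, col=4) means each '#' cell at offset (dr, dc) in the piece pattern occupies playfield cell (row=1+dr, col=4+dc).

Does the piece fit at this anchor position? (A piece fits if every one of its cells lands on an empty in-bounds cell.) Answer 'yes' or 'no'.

Check each piece cell at anchor (1, 4):
  offset (0,1) -> (1,5): empty -> OK
  offset (1,0) -> (2,4): empty -> OK
  offset (1,1) -> (2,5): empty -> OK
  offset (2,1) -> (3,5): empty -> OK
All cells valid: yes

Answer: yes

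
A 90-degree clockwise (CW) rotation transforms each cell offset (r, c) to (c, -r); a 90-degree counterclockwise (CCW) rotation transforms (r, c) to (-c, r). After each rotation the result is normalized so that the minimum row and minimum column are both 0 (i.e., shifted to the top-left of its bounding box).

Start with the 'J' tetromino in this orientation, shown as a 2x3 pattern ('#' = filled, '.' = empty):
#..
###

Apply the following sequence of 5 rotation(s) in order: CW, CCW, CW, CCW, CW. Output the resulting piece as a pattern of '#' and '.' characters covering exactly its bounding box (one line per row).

Answer: ##
#.
#.

Derivation:
Start:
#..
###
After rotation 1 (CW):
##
#.
#.
After rotation 2 (CCW):
#..
###
After rotation 3 (CW):
##
#.
#.
After rotation 4 (CCW):
#..
###
After rotation 5 (CW):
##
#.
#.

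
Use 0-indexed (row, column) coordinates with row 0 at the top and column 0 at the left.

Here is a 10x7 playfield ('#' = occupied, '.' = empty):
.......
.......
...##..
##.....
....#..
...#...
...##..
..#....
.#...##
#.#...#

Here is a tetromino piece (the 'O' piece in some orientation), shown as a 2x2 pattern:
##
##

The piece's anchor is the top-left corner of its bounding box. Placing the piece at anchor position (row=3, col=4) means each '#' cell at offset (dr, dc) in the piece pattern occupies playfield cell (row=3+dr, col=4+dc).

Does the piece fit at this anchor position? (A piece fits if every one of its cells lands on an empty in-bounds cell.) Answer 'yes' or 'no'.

Answer: no

Derivation:
Check each piece cell at anchor (3, 4):
  offset (0,0) -> (3,4): empty -> OK
  offset (0,1) -> (3,5): empty -> OK
  offset (1,0) -> (4,4): occupied ('#') -> FAIL
  offset (1,1) -> (4,5): empty -> OK
All cells valid: no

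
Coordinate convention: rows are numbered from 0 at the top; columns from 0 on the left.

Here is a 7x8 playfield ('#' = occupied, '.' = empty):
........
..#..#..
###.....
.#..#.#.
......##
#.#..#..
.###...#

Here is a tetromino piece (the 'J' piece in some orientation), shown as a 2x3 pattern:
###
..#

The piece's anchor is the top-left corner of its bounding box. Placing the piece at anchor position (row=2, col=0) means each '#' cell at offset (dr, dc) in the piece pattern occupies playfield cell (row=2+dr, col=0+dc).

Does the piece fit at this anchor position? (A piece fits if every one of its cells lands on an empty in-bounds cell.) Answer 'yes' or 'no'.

Answer: no

Derivation:
Check each piece cell at anchor (2, 0):
  offset (0,0) -> (2,0): occupied ('#') -> FAIL
  offset (0,1) -> (2,1): occupied ('#') -> FAIL
  offset (0,2) -> (2,2): occupied ('#') -> FAIL
  offset (1,2) -> (3,2): empty -> OK
All cells valid: no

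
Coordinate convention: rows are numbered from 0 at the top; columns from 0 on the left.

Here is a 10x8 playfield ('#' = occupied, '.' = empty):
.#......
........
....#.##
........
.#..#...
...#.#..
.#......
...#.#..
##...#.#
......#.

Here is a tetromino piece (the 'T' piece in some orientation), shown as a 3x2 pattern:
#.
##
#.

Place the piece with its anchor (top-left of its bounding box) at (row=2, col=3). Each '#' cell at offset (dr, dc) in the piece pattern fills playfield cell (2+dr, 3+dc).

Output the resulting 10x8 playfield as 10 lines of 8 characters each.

Answer: .#......
........
...##.##
...##...
.#.##...
...#.#..
.#......
...#.#..
##...#.#
......#.

Derivation:
Fill (2+0,3+0) = (2,3)
Fill (2+1,3+0) = (3,3)
Fill (2+1,3+1) = (3,4)
Fill (2+2,3+0) = (4,3)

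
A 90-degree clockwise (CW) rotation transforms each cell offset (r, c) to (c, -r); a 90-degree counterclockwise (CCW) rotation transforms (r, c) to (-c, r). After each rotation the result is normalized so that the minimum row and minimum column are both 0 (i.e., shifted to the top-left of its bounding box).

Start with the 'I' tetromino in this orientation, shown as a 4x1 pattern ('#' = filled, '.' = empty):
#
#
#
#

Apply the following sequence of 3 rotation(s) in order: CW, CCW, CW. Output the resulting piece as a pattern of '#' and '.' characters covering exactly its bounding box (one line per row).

Start:
#
#
#
#
After rotation 1 (CW):
####
After rotation 2 (CCW):
#
#
#
#
After rotation 3 (CW):
####

Answer: ####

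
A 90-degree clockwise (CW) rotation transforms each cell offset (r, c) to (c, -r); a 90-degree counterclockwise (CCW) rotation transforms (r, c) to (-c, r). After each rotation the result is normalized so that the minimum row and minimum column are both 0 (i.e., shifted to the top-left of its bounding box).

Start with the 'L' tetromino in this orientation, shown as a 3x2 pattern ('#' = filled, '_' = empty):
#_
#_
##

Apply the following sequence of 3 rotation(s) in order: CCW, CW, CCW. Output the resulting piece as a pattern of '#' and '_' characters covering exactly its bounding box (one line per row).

Start:
#_
#_
##
After rotation 1 (CCW):
__#
###
After rotation 2 (CW):
#_
#_
##
After rotation 3 (CCW):
__#
###

Answer: __#
###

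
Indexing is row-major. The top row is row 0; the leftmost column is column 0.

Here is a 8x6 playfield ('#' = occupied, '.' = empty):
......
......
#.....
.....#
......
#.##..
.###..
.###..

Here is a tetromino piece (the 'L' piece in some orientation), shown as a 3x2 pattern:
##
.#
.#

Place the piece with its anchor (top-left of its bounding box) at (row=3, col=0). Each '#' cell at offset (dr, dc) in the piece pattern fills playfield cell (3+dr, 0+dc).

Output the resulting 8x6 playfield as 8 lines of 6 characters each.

Answer: ......
......
#.....
##...#
.#....
####..
.###..
.###..

Derivation:
Fill (3+0,0+0) = (3,0)
Fill (3+0,0+1) = (3,1)
Fill (3+1,0+1) = (4,1)
Fill (3+2,0+1) = (5,1)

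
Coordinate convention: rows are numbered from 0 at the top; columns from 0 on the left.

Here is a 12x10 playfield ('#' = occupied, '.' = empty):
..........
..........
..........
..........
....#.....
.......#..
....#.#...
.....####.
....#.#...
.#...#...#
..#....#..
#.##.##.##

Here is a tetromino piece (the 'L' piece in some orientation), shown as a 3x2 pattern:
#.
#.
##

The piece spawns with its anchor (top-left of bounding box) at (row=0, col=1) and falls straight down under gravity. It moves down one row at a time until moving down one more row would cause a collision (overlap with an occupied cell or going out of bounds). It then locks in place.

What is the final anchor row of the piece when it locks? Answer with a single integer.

Answer: 6

Derivation:
Spawn at (row=0, col=1). Try each row:
  row 0: fits
  row 1: fits
  row 2: fits
  row 3: fits
  row 4: fits
  row 5: fits
  row 6: fits
  row 7: blocked -> lock at row 6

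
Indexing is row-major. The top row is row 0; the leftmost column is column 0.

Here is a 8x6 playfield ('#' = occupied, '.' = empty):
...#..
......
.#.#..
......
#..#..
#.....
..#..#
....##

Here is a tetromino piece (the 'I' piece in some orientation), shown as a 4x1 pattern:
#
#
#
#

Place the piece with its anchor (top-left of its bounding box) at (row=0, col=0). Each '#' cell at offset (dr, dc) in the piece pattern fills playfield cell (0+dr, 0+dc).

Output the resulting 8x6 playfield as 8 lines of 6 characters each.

Answer: #..#..
#.....
##.#..
#.....
#..#..
#.....
..#..#
....##

Derivation:
Fill (0+0,0+0) = (0,0)
Fill (0+1,0+0) = (1,0)
Fill (0+2,0+0) = (2,0)
Fill (0+3,0+0) = (3,0)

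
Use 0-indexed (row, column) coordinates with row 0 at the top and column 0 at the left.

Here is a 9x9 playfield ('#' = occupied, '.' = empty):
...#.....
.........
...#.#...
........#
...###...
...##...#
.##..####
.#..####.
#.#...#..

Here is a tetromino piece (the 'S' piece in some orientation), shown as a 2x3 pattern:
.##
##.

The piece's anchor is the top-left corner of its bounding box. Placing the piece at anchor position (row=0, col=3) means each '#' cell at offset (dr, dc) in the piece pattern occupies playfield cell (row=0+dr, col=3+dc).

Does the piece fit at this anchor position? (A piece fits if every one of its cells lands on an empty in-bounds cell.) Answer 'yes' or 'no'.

Check each piece cell at anchor (0, 3):
  offset (0,1) -> (0,4): empty -> OK
  offset (0,2) -> (0,5): empty -> OK
  offset (1,0) -> (1,3): empty -> OK
  offset (1,1) -> (1,4): empty -> OK
All cells valid: yes

Answer: yes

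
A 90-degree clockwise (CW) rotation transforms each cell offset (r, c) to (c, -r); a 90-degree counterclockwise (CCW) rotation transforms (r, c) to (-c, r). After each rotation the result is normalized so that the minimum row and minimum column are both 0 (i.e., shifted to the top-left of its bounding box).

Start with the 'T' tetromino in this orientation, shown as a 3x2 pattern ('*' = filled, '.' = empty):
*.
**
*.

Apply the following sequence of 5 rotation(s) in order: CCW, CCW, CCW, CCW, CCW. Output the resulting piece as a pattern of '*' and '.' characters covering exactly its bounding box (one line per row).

Start:
*.
**
*.
After rotation 1 (CCW):
.*.
***
After rotation 2 (CCW):
.*
**
.*
After rotation 3 (CCW):
***
.*.
After rotation 4 (CCW):
*.
**
*.
After rotation 5 (CCW):
.*.
***

Answer: .*.
***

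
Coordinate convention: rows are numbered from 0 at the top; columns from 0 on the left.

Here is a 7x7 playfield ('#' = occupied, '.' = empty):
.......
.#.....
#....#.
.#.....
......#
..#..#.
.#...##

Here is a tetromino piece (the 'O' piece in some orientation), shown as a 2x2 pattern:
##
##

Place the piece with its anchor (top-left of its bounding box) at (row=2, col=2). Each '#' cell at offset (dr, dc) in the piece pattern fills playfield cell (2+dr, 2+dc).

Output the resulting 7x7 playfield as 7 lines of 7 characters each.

Fill (2+0,2+0) = (2,2)
Fill (2+0,2+1) = (2,3)
Fill (2+1,2+0) = (3,2)
Fill (2+1,2+1) = (3,3)

Answer: .......
.#.....
#.##.#.
.###...
......#
..#..#.
.#...##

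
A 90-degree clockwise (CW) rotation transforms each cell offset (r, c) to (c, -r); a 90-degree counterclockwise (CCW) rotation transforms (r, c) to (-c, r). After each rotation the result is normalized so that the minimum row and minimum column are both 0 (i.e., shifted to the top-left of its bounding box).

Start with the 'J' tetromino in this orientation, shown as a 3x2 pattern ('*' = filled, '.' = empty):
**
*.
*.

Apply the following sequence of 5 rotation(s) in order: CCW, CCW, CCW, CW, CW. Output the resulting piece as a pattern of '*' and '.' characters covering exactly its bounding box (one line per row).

Start:
**
*.
*.
After rotation 1 (CCW):
*..
***
After rotation 2 (CCW):
.*
.*
**
After rotation 3 (CCW):
***
..*
After rotation 4 (CW):
.*
.*
**
After rotation 5 (CW):
*..
***

Answer: *..
***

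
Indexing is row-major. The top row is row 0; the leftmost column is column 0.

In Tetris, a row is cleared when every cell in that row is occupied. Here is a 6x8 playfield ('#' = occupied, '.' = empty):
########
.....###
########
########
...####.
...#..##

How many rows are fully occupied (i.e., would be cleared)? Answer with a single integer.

Check each row:
  row 0: 0 empty cells -> FULL (clear)
  row 1: 5 empty cells -> not full
  row 2: 0 empty cells -> FULL (clear)
  row 3: 0 empty cells -> FULL (clear)
  row 4: 4 empty cells -> not full
  row 5: 5 empty cells -> not full
Total rows cleared: 3

Answer: 3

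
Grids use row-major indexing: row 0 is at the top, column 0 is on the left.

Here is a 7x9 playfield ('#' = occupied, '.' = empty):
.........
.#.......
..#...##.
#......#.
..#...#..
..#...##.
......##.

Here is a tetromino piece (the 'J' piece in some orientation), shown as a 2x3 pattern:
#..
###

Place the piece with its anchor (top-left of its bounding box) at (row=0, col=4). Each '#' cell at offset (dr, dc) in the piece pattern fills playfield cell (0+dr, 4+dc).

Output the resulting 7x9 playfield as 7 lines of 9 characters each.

Fill (0+0,4+0) = (0,4)
Fill (0+1,4+0) = (1,4)
Fill (0+1,4+1) = (1,5)
Fill (0+1,4+2) = (1,6)

Answer: ....#....
.#..###..
..#...##.
#......#.
..#...#..
..#...##.
......##.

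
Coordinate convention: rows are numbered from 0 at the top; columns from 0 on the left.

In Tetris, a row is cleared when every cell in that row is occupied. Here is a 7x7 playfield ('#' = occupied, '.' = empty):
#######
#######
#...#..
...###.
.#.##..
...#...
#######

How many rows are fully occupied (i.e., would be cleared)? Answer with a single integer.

Answer: 3

Derivation:
Check each row:
  row 0: 0 empty cells -> FULL (clear)
  row 1: 0 empty cells -> FULL (clear)
  row 2: 5 empty cells -> not full
  row 3: 4 empty cells -> not full
  row 4: 4 empty cells -> not full
  row 5: 6 empty cells -> not full
  row 6: 0 empty cells -> FULL (clear)
Total rows cleared: 3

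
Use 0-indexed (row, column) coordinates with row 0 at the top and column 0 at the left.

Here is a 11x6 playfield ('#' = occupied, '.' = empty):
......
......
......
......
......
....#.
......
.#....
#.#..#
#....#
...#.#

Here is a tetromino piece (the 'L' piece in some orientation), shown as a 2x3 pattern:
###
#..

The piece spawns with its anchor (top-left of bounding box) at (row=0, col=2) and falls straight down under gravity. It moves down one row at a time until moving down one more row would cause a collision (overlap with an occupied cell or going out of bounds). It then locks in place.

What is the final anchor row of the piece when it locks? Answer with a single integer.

Spawn at (row=0, col=2). Try each row:
  row 0: fits
  row 1: fits
  row 2: fits
  row 3: fits
  row 4: fits
  row 5: blocked -> lock at row 4

Answer: 4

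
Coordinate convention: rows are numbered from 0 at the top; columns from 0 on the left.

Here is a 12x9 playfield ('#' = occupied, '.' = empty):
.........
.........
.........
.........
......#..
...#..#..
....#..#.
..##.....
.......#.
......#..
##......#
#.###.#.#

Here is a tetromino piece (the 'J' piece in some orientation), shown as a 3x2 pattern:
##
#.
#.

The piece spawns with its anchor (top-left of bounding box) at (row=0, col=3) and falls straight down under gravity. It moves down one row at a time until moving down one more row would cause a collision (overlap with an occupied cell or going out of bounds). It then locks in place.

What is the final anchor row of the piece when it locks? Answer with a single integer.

Answer: 2

Derivation:
Spawn at (row=0, col=3). Try each row:
  row 0: fits
  row 1: fits
  row 2: fits
  row 3: blocked -> lock at row 2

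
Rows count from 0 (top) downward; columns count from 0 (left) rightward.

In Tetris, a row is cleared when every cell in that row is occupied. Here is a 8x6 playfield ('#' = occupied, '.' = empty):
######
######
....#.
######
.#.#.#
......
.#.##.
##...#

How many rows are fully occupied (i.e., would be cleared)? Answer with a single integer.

Check each row:
  row 0: 0 empty cells -> FULL (clear)
  row 1: 0 empty cells -> FULL (clear)
  row 2: 5 empty cells -> not full
  row 3: 0 empty cells -> FULL (clear)
  row 4: 3 empty cells -> not full
  row 5: 6 empty cells -> not full
  row 6: 3 empty cells -> not full
  row 7: 3 empty cells -> not full
Total rows cleared: 3

Answer: 3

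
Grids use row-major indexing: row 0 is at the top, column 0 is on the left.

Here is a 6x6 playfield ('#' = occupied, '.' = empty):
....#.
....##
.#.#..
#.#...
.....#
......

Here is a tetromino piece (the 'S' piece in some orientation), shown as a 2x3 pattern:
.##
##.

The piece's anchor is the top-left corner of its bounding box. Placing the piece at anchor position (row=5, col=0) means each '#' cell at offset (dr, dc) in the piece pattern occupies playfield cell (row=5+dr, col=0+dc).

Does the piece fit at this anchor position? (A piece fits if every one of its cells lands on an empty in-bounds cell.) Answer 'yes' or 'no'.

Answer: no

Derivation:
Check each piece cell at anchor (5, 0):
  offset (0,1) -> (5,1): empty -> OK
  offset (0,2) -> (5,2): empty -> OK
  offset (1,0) -> (6,0): out of bounds -> FAIL
  offset (1,1) -> (6,1): out of bounds -> FAIL
All cells valid: no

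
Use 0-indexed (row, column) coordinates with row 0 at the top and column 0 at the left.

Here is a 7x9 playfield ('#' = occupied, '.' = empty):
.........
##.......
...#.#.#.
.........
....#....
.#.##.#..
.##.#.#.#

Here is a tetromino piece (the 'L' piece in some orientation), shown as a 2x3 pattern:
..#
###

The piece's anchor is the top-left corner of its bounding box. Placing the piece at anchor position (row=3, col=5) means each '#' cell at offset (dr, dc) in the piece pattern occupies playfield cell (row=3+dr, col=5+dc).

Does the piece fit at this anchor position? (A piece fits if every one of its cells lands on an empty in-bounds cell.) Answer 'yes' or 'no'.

Answer: yes

Derivation:
Check each piece cell at anchor (3, 5):
  offset (0,2) -> (3,7): empty -> OK
  offset (1,0) -> (4,5): empty -> OK
  offset (1,1) -> (4,6): empty -> OK
  offset (1,2) -> (4,7): empty -> OK
All cells valid: yes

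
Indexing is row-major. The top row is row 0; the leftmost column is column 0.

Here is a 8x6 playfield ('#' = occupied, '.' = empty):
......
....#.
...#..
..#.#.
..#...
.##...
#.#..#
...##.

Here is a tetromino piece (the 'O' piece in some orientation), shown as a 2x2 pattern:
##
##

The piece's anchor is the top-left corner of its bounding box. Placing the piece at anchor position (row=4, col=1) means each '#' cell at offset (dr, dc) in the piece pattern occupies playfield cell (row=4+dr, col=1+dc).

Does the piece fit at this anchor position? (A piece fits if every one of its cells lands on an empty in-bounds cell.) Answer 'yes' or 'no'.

Answer: no

Derivation:
Check each piece cell at anchor (4, 1):
  offset (0,0) -> (4,1): empty -> OK
  offset (0,1) -> (4,2): occupied ('#') -> FAIL
  offset (1,0) -> (5,1): occupied ('#') -> FAIL
  offset (1,1) -> (5,2): occupied ('#') -> FAIL
All cells valid: no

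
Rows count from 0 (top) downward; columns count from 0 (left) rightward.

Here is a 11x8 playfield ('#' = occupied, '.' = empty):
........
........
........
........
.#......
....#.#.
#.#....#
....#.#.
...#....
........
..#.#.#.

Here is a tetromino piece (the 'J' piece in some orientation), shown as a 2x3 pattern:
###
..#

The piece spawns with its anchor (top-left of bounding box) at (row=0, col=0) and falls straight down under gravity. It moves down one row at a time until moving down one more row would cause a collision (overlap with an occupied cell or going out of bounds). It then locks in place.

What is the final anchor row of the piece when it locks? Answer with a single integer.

Spawn at (row=0, col=0). Try each row:
  row 0: fits
  row 1: fits
  row 2: fits
  row 3: fits
  row 4: blocked -> lock at row 3

Answer: 3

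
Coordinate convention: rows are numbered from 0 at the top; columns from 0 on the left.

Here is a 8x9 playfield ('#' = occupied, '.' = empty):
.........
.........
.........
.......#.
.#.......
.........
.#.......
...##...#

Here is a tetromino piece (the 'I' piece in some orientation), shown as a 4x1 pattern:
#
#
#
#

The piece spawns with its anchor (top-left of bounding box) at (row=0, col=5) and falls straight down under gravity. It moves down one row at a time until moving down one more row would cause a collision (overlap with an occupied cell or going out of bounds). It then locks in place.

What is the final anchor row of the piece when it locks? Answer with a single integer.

Spawn at (row=0, col=5). Try each row:
  row 0: fits
  row 1: fits
  row 2: fits
  row 3: fits
  row 4: fits
  row 5: blocked -> lock at row 4

Answer: 4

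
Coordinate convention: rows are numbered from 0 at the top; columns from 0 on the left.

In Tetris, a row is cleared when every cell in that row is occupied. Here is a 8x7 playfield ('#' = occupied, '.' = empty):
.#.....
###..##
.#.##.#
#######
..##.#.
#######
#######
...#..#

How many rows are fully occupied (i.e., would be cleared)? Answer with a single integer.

Check each row:
  row 0: 6 empty cells -> not full
  row 1: 2 empty cells -> not full
  row 2: 3 empty cells -> not full
  row 3: 0 empty cells -> FULL (clear)
  row 4: 4 empty cells -> not full
  row 5: 0 empty cells -> FULL (clear)
  row 6: 0 empty cells -> FULL (clear)
  row 7: 5 empty cells -> not full
Total rows cleared: 3

Answer: 3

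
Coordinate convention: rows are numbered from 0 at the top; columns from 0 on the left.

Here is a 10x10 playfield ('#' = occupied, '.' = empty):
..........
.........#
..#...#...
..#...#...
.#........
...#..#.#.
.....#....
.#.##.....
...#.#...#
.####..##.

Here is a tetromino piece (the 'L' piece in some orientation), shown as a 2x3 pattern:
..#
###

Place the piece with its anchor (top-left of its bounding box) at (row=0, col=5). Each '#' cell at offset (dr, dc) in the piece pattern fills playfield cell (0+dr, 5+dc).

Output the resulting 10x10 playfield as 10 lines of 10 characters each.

Fill (0+0,5+2) = (0,7)
Fill (0+1,5+0) = (1,5)
Fill (0+1,5+1) = (1,6)
Fill (0+1,5+2) = (1,7)

Answer: .......#..
.....###.#
..#...#...
..#...#...
.#........
...#..#.#.
.....#....
.#.##.....
...#.#...#
.####..##.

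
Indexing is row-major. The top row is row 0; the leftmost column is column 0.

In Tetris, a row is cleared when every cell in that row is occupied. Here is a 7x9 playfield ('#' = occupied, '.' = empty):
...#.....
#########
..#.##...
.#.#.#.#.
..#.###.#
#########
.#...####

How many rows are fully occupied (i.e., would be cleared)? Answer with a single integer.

Answer: 2

Derivation:
Check each row:
  row 0: 8 empty cells -> not full
  row 1: 0 empty cells -> FULL (clear)
  row 2: 6 empty cells -> not full
  row 3: 5 empty cells -> not full
  row 4: 4 empty cells -> not full
  row 5: 0 empty cells -> FULL (clear)
  row 6: 4 empty cells -> not full
Total rows cleared: 2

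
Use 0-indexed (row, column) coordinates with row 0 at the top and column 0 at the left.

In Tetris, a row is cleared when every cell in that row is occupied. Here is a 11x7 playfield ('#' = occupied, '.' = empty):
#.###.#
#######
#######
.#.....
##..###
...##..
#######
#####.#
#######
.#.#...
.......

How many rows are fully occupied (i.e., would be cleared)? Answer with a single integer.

Answer: 4

Derivation:
Check each row:
  row 0: 2 empty cells -> not full
  row 1: 0 empty cells -> FULL (clear)
  row 2: 0 empty cells -> FULL (clear)
  row 3: 6 empty cells -> not full
  row 4: 2 empty cells -> not full
  row 5: 5 empty cells -> not full
  row 6: 0 empty cells -> FULL (clear)
  row 7: 1 empty cell -> not full
  row 8: 0 empty cells -> FULL (clear)
  row 9: 5 empty cells -> not full
  row 10: 7 empty cells -> not full
Total rows cleared: 4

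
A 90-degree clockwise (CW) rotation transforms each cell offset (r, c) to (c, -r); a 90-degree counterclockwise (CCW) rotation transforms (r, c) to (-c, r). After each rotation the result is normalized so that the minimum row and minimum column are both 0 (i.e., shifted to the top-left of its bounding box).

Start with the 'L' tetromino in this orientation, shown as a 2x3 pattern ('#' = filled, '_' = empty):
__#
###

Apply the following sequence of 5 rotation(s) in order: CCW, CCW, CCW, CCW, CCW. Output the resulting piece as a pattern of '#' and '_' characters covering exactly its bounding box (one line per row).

Start:
__#
###
After rotation 1 (CCW):
##
_#
_#
After rotation 2 (CCW):
###
#__
After rotation 3 (CCW):
#_
#_
##
After rotation 4 (CCW):
__#
###
After rotation 5 (CCW):
##
_#
_#

Answer: ##
_#
_#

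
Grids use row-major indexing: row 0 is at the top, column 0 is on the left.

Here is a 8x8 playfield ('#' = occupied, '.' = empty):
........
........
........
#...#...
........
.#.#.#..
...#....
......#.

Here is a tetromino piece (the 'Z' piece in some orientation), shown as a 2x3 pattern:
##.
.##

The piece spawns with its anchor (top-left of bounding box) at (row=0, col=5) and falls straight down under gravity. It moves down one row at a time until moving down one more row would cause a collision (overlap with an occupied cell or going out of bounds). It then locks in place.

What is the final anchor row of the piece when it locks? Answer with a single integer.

Spawn at (row=0, col=5). Try each row:
  row 0: fits
  row 1: fits
  row 2: fits
  row 3: fits
  row 4: fits
  row 5: blocked -> lock at row 4

Answer: 4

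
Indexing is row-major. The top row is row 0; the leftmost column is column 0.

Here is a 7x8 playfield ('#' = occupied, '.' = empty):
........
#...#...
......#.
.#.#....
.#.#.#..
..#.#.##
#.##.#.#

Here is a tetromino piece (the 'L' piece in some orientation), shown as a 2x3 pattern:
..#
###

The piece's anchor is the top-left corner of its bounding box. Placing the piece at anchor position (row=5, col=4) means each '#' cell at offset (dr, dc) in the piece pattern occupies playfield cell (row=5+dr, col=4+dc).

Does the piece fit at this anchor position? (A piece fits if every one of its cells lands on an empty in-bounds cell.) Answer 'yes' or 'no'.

Check each piece cell at anchor (5, 4):
  offset (0,2) -> (5,6): occupied ('#') -> FAIL
  offset (1,0) -> (6,4): empty -> OK
  offset (1,1) -> (6,5): occupied ('#') -> FAIL
  offset (1,2) -> (6,6): empty -> OK
All cells valid: no

Answer: no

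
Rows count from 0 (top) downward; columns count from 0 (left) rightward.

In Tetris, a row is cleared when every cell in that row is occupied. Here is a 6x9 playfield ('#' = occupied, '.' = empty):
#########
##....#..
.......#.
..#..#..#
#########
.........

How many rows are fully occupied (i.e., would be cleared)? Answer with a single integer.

Answer: 2

Derivation:
Check each row:
  row 0: 0 empty cells -> FULL (clear)
  row 1: 6 empty cells -> not full
  row 2: 8 empty cells -> not full
  row 3: 6 empty cells -> not full
  row 4: 0 empty cells -> FULL (clear)
  row 5: 9 empty cells -> not full
Total rows cleared: 2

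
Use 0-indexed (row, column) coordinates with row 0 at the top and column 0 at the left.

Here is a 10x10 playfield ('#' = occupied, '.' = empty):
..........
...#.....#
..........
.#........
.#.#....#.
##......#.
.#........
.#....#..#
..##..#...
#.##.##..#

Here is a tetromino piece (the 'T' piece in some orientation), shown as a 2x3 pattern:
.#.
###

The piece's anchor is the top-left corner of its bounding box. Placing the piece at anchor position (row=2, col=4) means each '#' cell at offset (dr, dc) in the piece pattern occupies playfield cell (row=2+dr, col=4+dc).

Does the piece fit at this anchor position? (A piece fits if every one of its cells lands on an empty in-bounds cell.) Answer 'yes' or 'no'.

Answer: yes

Derivation:
Check each piece cell at anchor (2, 4):
  offset (0,1) -> (2,5): empty -> OK
  offset (1,0) -> (3,4): empty -> OK
  offset (1,1) -> (3,5): empty -> OK
  offset (1,2) -> (3,6): empty -> OK
All cells valid: yes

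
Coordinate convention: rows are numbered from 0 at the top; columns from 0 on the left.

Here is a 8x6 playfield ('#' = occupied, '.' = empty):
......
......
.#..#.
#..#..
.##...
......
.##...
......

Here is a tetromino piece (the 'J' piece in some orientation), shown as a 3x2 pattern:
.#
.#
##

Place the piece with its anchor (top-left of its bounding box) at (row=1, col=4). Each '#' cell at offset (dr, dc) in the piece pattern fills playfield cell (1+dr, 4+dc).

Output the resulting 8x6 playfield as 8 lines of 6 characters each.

Fill (1+0,4+1) = (1,5)
Fill (1+1,4+1) = (2,5)
Fill (1+2,4+0) = (3,4)
Fill (1+2,4+1) = (3,5)

Answer: ......
.....#
.#..##
#..###
.##...
......
.##...
......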